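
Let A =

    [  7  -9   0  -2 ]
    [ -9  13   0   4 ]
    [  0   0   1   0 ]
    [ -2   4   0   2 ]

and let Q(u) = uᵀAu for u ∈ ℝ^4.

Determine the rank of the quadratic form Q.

Congruent diagonalization of A (simultaneous row and column reduction) yields pivots 7, 10/7, 1, 0.
That gives 3 positive, 1 zero pivots.
The rank is the number of nonzero pivots: 3.

3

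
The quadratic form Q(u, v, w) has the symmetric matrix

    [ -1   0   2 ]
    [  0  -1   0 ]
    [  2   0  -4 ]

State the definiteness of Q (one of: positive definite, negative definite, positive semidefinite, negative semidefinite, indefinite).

Applying the same elementary operations to the rows and columns of A produces a congruent diagonal matrix with entries -1, -1, 0.
So there are 2 negative, 1 zero pivots.
Hence Q is negative semidefinite.

negative semidefinite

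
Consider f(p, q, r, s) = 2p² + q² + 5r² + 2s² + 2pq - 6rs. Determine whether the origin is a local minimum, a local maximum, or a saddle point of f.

local minimum

The Hessian at the origin is H = [[4, 2, 0, 0], [2, 2, 0, 0], [0, 0, 10, -6], [0, 0, -6, 4]].
Applying the same elementary operations to the rows and columns of H produces a congruent diagonal matrix with entries 4, 1, 10, 2/5.
That gives 4 positive pivots.
H is positive definite, so the origin is a strict local minimum.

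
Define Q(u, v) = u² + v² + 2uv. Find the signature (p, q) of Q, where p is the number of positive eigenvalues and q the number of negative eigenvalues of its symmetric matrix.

(1, 0)

The associated matrix is A = [[1, 1], [1, 1]].
Symmetric row and column elimination reduces A to a congruent diagonal form with pivots 1, 0.
So there are 1 positive, 1 zero pivots.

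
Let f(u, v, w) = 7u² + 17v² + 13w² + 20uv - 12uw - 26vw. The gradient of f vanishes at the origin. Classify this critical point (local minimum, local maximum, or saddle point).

The Hessian at the origin is H = [[14, 20, -12], [20, 34, -26], [-12, -26, 26]].
Applying the same elementary operations to the rows and columns of H produces a congruent diagonal matrix with entries 14, 38/7, 24/19.
That gives 3 positive pivots.
H is positive definite, so the origin is a strict local minimum.

local minimum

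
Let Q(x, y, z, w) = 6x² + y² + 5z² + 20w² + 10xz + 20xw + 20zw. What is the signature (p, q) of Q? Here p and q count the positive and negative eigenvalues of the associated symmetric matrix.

(3, 0)

The symmetric matrix is A = [[6, 0, 5, 10], [0, 1, 0, 0], [5, 0, 5, 10], [10, 0, 10, 20]].
Applying the same elementary operations to the rows and columns of A produces a congruent diagonal matrix with entries 6, 1, 5/6, 0.
So there are 3 positive, 1 zero pivots.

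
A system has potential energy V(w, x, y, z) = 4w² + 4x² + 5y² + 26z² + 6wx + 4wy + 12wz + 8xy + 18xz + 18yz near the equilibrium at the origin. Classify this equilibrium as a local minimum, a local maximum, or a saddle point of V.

The Hessian at the origin is H = [[8, 6, 4, 12], [6, 8, 8, 18], [4, 8, 10, 18], [12, 18, 18, 52]].
Symmetric row and column elimination reduces H to a congruent diagonal form with pivots 8, 7/2, 6/7, 10.
So there are 4 positive pivots.
H is positive definite, so the origin is a strict local minimum.

local minimum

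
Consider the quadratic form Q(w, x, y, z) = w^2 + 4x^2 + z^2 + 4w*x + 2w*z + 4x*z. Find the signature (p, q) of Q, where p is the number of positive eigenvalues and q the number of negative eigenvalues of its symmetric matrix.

The symmetric matrix is A = [[1, 2, 0, 1], [2, 4, 0, 2], [0, 0, 0, 0], [1, 2, 0, 1]].
Congruent diagonalization of A (simultaneous row and column reduction) yields pivots 1, 0, 0, 0.
So there are 1 positive, 3 zero pivots.

(1, 0)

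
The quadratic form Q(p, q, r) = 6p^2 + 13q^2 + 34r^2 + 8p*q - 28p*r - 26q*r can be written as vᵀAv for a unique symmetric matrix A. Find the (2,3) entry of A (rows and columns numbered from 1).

-13

The coefficient of q·r in Q is -26. For a symmetric A this equals A[2,3] + A[3,2] = 2·A[2,3].
So A[2,3] = -26/2 = -13.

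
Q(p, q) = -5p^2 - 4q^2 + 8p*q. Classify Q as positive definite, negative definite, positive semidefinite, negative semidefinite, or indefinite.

negative definite

Write A = [[-5, 4], [4, -4]].
Congruent diagonalization of A (simultaneous row and column reduction) yields pivots -5, -4/5.
So there are 2 negative pivots.
Hence Q is negative definite.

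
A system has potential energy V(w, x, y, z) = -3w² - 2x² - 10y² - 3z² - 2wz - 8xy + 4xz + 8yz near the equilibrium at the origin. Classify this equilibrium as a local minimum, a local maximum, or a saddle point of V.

The Hessian at the origin is H = [[-6, 0, 0, -2], [0, -4, -8, 4], [0, -8, -20, 8], [-2, 4, 8, -6]].
Congruent diagonalization of H (simultaneous row and column reduction) yields pivots -6, -4, -4, -4/3.
So there are 4 negative pivots.
H is negative definite, so the origin is a strict local maximum.

local maximum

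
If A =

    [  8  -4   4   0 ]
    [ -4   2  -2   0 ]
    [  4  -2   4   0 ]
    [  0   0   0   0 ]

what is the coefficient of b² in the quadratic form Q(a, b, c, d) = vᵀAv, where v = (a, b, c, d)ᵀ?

2

The coefficient of b² is the diagonal entry A[2,2] = 2.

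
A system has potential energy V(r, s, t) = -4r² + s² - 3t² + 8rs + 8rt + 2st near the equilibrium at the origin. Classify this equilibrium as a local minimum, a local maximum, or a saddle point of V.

saddle point

The Hessian at the origin is H = [[-8, 8, 8], [8, 2, 2], [8, 2, -6]].
Applying the same elementary operations to the rows and columns of H produces a congruent diagonal matrix with entries -8, 10, -8.
That gives 1 positive, 2 negative pivots.
H is indefinite, so the origin is a saddle point.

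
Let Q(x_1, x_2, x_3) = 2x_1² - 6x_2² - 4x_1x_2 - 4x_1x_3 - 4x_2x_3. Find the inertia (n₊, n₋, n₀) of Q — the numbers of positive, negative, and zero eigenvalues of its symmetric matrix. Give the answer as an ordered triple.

(1, 1, 1)

Write A = [[2, -2, -2], [-2, -6, -2], [-2, -2, 0]].
Symmetric row and column elimination reduces A to a congruent diagonal form with pivots 2, -8, 0.
So there are 1 positive, 1 negative, 1 zero pivots.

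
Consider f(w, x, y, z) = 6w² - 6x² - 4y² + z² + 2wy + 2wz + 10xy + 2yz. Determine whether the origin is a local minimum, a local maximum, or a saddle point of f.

saddle point

The Hessian at the origin is H = [[12, 0, 2, 2], [0, -12, 10, 0], [2, 10, -8, 2], [2, 0, 2, 2]].
H is indefinite, so the origin is a saddle point.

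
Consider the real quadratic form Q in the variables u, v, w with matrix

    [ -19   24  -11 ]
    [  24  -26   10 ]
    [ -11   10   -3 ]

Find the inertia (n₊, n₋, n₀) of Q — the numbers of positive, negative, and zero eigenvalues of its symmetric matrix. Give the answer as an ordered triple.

(1, 2, 0)

Row-reducing A symmetrically gives the diagonal entries -19, 82/19, -6/41.
That gives 1 positive, 2 negative pivots.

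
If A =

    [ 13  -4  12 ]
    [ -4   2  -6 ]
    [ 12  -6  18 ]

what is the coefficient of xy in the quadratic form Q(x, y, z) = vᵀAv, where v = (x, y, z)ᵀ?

The coefficient of xy is A[1,2] + A[2,1] = 2·(-4) = -8.

-8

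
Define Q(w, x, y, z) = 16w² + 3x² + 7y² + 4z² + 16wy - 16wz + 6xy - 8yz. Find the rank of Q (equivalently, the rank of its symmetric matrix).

The associated matrix is A = [[16, 0, 8, -8], [0, 3, 3, 0], [8, 3, 7, -4], [-8, 0, -4, 4]].
Symmetric row and column elimination reduces A to a congruent diagonal form with pivots 16, 3, 0, 0.
That gives 2 positive, 2 zero pivots.
The rank is the number of nonzero pivots: 2.

2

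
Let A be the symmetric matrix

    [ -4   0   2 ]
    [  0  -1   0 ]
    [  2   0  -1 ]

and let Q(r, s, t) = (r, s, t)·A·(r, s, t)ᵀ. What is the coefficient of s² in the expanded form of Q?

-1

The coefficient of s² is the diagonal entry A[2,2] = -1.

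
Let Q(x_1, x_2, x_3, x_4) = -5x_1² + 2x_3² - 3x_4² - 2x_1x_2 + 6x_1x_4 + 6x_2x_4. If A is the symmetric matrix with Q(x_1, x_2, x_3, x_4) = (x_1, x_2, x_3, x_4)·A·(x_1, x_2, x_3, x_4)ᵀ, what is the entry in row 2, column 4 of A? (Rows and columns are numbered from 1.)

3

The coefficient of x_2·x_4 in Q is 6. For a symmetric A this equals A[2,4] + A[4,2] = 2·A[2,4].
So A[2,4] = 6/2 = 3.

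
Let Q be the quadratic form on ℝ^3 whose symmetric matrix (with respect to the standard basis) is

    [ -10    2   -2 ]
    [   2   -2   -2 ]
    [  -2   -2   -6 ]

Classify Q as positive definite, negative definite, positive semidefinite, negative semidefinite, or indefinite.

negative definite

Leading principal minors: Δ_1 = -10, Δ_2 = 16, Δ_3 = -32.
The signs alternate starting with Δ_1 < 0, so by Sylvester's criterion Q is negative definite.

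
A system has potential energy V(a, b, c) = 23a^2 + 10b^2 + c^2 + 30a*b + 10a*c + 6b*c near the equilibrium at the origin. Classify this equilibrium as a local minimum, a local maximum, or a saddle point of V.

The Hessian at the origin is H = [[46, 30, 10], [30, 20, 6], [10, 6, 2]].
Congruent diagonalization of H (simultaneous row and column reduction) yields pivots 46, 10/23, -4/5.
That gives 2 positive, 1 negative pivots.
H is indefinite, so the origin is a saddle point.

saddle point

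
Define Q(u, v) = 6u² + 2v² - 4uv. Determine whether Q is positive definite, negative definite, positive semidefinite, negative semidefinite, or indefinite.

positive definite

The symmetric matrix of Q is A = [[6, -2], [-2, 2]].
Leading principal minors: Δ_1 = 6, Δ_2 = 8.
All leading principal minors are positive, so by Sylvester's criterion Q is positive definite.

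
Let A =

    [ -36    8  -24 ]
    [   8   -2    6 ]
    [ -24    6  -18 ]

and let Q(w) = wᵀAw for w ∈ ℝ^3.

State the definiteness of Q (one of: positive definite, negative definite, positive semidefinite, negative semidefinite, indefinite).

negative semidefinite

Congruent diagonalization of A (simultaneous row and column reduction) yields pivots -36, -2/9, 0.
So there are 2 negative, 1 zero pivots.
Hence Q is negative semidefinite.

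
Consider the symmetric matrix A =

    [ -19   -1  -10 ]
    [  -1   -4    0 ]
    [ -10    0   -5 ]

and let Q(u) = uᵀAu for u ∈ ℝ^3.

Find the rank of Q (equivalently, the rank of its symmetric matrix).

3

Symmetric row and column elimination reduces A to a congruent diagonal form with pivots -19, -75/19, 1/3.
Counting signs: 1 positive, 2 negative.
The rank is the number of nonzero pivots: 3.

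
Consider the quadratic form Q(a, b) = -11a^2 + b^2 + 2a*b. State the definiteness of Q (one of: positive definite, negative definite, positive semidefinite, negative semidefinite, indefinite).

indefinite

The symmetric matrix of Q is [[-11, 1], [1, 1]].
For the 2×2 matrix [[-11, 1], [1, 1]]: det = -11·1 − (1)² = -12, trace = -10.
det < 0 so the eigenvalues have opposite signs; the form is indefinite.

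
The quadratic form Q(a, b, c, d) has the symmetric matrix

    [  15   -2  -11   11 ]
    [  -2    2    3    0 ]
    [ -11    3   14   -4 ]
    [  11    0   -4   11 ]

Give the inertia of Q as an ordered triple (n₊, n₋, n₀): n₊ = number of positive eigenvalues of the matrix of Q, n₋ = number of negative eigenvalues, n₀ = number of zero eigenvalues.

An LDLᵀ factorisation of A has diagonal entries 15, 26/15, 119/26, 2/119.
So there are 4 positive pivots.

(4, 0, 0)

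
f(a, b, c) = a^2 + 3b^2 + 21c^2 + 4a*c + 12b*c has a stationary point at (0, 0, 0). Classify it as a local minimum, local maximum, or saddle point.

The Hessian at the origin is H = [[2, 0, 4], [0, 6, 12], [4, 12, 42]].
Applying the same elementary operations to the rows and columns of H produces a congruent diagonal matrix with entries 2, 6, 10.
That gives 3 positive pivots.
H is positive definite, so the origin is a strict local minimum.

local minimum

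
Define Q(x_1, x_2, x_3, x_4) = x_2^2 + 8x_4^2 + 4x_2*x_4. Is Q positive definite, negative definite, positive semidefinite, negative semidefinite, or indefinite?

The symmetric matrix is A = [[0, 0, 0, 0], [0, 1, 0, 2], [0, 0, 0, 0], [0, 2, 0, 8]].
Row-reducing A symmetrically gives the diagonal entries 0, 1, 0, 4.
Counting signs: 2 positive, 2 zero.
Hence Q is positive semidefinite.

positive semidefinite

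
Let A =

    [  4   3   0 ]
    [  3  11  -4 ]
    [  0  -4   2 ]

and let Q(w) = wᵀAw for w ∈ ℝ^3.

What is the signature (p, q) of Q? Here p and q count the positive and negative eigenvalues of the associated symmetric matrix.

(3, 0)

Row-reducing A symmetrically gives the diagonal entries 4, 35/4, 6/35.
That gives 3 positive pivots.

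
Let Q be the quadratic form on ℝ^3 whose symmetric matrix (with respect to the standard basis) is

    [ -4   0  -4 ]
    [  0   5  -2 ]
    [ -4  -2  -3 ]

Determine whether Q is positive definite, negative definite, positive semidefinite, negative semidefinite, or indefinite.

Row-reducing A symmetrically gives the diagonal entries -4, 5, 1/5.
So there are 2 positive, 1 negative pivots.
Hence Q is indefinite.

indefinite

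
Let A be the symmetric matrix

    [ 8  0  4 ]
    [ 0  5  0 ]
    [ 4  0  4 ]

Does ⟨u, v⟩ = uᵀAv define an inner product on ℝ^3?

yes

Leading principal minors: Δ_1 = 8, Δ_2 = 40, Δ_3 = 80.
All leading principal minors are positive, so by Sylvester's criterion Q is positive definite.
⟨·,·⟩ is an inner product exactly when A is positive definite.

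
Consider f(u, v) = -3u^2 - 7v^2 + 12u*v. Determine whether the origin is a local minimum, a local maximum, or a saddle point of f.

The Hessian at the origin is H = [[-6, 12], [12, -14]].
det H = -6·-14 − (12)² = -60 < 0, so H is indefinite.
Therefore the origin is a saddle point.

saddle point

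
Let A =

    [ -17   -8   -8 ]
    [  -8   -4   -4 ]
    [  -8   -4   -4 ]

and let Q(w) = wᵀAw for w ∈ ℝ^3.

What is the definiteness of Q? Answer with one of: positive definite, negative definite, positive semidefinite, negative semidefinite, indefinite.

negative semidefinite

Row-reducing A symmetrically gives the diagonal entries -17, -4/17, 0.
So there are 2 negative, 1 zero pivots.
Hence Q is negative semidefinite.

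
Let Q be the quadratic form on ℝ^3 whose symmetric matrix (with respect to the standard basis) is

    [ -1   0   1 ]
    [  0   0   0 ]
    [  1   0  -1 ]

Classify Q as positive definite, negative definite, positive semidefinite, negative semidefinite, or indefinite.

Applying the same elementary operations to the rows and columns of A produces a congruent diagonal matrix with entries -1, 0, 0.
Counting signs: 1 negative, 2 zero.
Hence Q is negative semidefinite.

negative semidefinite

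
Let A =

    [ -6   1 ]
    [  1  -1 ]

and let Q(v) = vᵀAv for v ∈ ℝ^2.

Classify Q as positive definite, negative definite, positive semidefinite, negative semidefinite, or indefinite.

Leading principal minors: Δ_1 = -6, Δ_2 = 5.
The signs alternate starting with Δ_1 < 0, so by Sylvester's criterion Q is negative definite.

negative definite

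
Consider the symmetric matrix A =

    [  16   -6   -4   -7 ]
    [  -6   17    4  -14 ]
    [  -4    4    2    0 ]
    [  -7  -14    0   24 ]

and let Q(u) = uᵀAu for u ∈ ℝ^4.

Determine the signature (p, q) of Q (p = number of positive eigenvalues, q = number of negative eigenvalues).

Symmetric row and column elimination reduces A to a congruent diagonal form with pivots 16, 59/4, 34/59, 15/68.
So there are 4 positive pivots.

(4, 0)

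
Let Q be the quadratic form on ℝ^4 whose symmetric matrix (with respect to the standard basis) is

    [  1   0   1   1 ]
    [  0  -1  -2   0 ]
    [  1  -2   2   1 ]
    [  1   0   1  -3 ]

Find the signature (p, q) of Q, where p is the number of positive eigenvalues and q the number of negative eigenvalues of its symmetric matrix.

(2, 2)

Applying the same elementary operations to the rows and columns of A produces a congruent diagonal matrix with entries 1, -1, 5, -4.
That gives 2 positive, 2 negative pivots.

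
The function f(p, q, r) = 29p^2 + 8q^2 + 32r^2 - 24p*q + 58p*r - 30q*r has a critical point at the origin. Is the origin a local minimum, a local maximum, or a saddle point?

local minimum

The Hessian at the origin is H = [[58, -24, 58], [-24, 16, -30], [58, -30, 64]].
Congruent diagonalization of H (simultaneous row and column reduction) yields pivots 58, 176/29, 3/44.
So there are 3 positive pivots.
H is positive definite, so the origin is a strict local minimum.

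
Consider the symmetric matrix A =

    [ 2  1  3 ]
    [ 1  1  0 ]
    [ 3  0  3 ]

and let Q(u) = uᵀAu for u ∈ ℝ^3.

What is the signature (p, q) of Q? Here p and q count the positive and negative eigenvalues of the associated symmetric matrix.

Symmetric row and column elimination reduces A to a congruent diagonal form with pivots 2, 1/2, -6.
So there are 2 positive, 1 negative pivots.

(2, 1)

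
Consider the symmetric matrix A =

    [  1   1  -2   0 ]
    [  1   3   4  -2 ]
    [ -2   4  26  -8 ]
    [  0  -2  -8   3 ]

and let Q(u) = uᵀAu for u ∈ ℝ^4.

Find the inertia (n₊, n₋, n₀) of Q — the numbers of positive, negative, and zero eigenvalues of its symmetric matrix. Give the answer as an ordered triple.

(3, 0, 1)

Congruent diagonalization of A (simultaneous row and column reduction) yields pivots 1, 2, 4, 0.
Counting signs: 3 positive, 1 zero.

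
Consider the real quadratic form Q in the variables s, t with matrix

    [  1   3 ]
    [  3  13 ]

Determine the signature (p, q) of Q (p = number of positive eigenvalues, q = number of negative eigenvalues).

(2, 0)

Symmetric row and column elimination reduces A to a congruent diagonal form with pivots 1, 4.
That gives 2 positive pivots.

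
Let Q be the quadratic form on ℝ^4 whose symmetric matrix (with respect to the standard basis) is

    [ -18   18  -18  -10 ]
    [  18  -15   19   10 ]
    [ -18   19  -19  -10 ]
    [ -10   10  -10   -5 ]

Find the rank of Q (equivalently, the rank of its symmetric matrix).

Applying the same elementary operations to the rows and columns of A produces a congruent diagonal matrix with entries -18, 3, -4/3, 5/9.
Counting signs: 2 positive, 2 negative.
The rank is the number of nonzero pivots: 4.

4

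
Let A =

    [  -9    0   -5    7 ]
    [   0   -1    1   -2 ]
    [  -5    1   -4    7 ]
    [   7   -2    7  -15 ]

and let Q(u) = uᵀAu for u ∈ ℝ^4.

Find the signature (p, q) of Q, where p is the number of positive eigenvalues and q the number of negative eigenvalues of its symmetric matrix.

Row-reducing A symmetrically gives the diagonal entries -9, -1, -2/9, 0.
So there are 3 negative, 1 zero pivots.

(0, 3)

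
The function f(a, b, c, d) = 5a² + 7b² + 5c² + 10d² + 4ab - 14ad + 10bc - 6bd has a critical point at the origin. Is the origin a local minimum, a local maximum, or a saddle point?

local minimum

The Hessian at the origin is H = [[10, 4, 0, -14], [4, 14, 10, -6], [0, 10, 10, 0], [-14, -6, 0, 20]].
Applying the same elementary operations to the rows and columns of H produces a congruent diagonal matrix with entries 10, 62/5, 60/31, 1/3.
So there are 4 positive pivots.
H is positive definite, so the origin is a strict local minimum.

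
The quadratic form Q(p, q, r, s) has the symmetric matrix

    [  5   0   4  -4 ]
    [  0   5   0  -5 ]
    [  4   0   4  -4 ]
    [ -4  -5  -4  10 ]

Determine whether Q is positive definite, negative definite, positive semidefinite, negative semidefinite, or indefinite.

positive definite

An LDLᵀ factorisation of A has diagonal entries 5, 5, 4/5, 1.
That gives 4 positive pivots.
Hence Q is positive definite.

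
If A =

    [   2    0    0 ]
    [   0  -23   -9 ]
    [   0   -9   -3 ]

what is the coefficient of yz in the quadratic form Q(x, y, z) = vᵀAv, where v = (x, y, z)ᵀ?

-18

The coefficient of yz is A[2,3] + A[3,2] = 2·(-9) = -18.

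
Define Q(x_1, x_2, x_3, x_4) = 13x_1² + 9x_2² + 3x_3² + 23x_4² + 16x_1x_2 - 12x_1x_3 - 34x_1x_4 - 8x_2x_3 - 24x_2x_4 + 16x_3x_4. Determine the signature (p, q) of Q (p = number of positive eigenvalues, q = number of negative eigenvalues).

The associated matrix is A = [[13, 8, -6, -17], [8, 9, -4, -12], [-6, -4, 3, 8], [-17, -12, 8, 23]].
Applying the same elementary operations to the rows and columns of A produces a congruent diagonal matrix with entries 13, 53/13, 11/53, 2/11.
Counting signs: 4 positive.

(4, 0)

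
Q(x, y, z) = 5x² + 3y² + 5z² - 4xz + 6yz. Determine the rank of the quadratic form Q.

The symmetric matrix is A = [[5, 0, -2], [0, 3, 3], [-2, 3, 5]].
Congruent diagonalization of A (simultaneous row and column reduction) yields pivots 5, 3, 6/5.
So there are 3 positive pivots.
The rank is the number of nonzero pivots: 3.

3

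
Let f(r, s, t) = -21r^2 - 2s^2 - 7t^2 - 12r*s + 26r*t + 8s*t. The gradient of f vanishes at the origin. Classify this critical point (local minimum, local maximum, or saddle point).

The Hessian at the origin is H = [[-42, -12, 26], [-12, -4, 8], [26, 8, -14]].
Congruent diagonalization of H (simultaneous row and column reduction) yields pivots -42, -4/7, 8/3.
Counting signs: 1 positive, 2 negative.
H is indefinite, so the origin is a saddle point.

saddle point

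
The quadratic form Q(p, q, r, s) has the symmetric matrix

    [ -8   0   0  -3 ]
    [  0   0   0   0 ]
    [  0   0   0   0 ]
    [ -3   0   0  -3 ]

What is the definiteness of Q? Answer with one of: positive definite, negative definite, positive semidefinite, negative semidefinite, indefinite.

Applying the same elementary operations to the rows and columns of A produces a congruent diagonal matrix with entries -8, 0, 0, -15/8.
Counting signs: 2 negative, 2 zero.
Hence Q is negative semidefinite.

negative semidefinite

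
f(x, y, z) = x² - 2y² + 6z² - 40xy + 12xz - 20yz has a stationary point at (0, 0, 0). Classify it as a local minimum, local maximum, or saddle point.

saddle point

The Hessian at the origin is H = [[2, -40, 12], [-40, -4, -20], [12, -20, 12]].
An LDLᵀ factorisation of H has diagonal entries 2, -804, 40/201.
So there are 2 positive, 1 negative pivots.
H is indefinite, so the origin is a saddle point.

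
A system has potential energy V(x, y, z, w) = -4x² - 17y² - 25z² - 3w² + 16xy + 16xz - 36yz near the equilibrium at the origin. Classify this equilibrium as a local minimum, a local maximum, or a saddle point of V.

The Hessian at the origin is H = [[-8, 16, 16, 0], [16, -34, -36, 0], [16, -36, -50, 0], [0, 0, 0, -6]].
Symmetric row and column elimination reduces H to a congruent diagonal form with pivots -8, -2, -10, -6.
That gives 4 negative pivots.
H is negative definite, so the origin is a strict local maximum.

local maximum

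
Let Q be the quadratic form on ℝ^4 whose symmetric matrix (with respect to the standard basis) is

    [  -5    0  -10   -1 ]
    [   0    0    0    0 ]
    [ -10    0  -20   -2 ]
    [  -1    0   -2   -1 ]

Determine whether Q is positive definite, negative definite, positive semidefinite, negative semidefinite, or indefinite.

Row-reducing A symmetrically gives the diagonal entries -5, 0, 0, -4/5.
So there are 2 negative, 2 zero pivots.
Hence Q is negative semidefinite.

negative semidefinite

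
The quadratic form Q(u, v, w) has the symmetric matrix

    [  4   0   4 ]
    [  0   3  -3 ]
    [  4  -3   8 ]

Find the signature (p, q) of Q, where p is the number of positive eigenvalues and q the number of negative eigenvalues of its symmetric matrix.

Congruent diagonalization of A (simultaneous row and column reduction) yields pivots 4, 3, 1.
That gives 3 positive pivots.

(3, 0)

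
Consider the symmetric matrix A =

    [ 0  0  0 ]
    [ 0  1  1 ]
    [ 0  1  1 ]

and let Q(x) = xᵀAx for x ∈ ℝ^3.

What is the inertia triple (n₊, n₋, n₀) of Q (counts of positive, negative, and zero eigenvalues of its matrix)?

(1, 0, 2)

Row-reducing A symmetrically gives the diagonal entries 0, 1, 0.
So there are 1 positive, 2 zero pivots.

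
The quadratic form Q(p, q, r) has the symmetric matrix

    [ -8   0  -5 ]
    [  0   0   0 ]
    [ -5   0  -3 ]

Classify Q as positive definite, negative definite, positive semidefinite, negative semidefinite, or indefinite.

indefinite

Row-reducing A symmetrically gives the diagonal entries -8, 0, 1/8.
Counting signs: 1 positive, 1 negative, 1 zero.
Hence Q is indefinite.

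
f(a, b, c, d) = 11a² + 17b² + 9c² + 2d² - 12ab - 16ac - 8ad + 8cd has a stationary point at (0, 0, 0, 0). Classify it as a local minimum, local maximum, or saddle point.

The Hessian at the origin is H = [[22, -12, -16, -8], [-12, 34, 0, 0], [-16, 0, 18, 8], [-8, 0, 8, 4]].
Row-reducing H symmetrically gives the diagonal entries 22, 302/11, 542/151, 60/271.
Counting signs: 4 positive.
H is positive definite, so the origin is a strict local minimum.

local minimum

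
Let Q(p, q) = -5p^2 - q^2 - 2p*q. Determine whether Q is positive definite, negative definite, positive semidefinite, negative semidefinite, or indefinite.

negative definite

The symmetric matrix of Q is [[-5, -1], [-1, -1]].
For the 2×2 matrix [[-5, -1], [-1, -1]]: det = -5·-1 − (-1)² = 4, trace = -6.
det > 0 so both eigenvalues share the sign of the trace; trace = -6 < 0 ⇒ both negative.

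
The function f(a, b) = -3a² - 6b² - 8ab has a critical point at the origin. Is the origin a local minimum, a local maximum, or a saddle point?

local maximum

The Hessian at the origin is H = [[-6, -8], [-8, -12]].
det H = -6·-12 − (-8)² = 8 > 0 and H[1,1] = -6 < 0, so H is negative definite.
Therefore the origin is a local maximum.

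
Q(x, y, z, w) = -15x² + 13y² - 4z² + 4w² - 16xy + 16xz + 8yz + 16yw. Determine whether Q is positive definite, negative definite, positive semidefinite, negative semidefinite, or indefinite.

indefinite

Write A = [[-15, -8, 8, 0], [-8, 13, 4, 8], [8, 4, -4, 0], [0, 8, 0, 4]].
Row-reducing A symmetrically gives the diagonal entries -15, 259/15, 68/259, 4/17.
Counting signs: 3 positive, 1 negative.
Hence Q is indefinite.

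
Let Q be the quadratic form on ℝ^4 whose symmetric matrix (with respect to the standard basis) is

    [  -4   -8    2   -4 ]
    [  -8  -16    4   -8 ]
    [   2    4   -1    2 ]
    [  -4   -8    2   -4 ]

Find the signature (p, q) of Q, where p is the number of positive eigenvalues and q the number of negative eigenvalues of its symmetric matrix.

(0, 1)

Row-reducing A symmetrically gives the diagonal entries -4, 0, 0, 0.
So there are 1 negative, 3 zero pivots.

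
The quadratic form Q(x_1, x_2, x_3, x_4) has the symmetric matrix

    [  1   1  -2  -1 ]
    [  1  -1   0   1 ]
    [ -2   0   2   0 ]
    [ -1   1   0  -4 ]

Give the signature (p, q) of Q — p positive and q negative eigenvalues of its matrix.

Applying the same elementary operations to the rows and columns of A produces a congruent diagonal matrix with entries 1, -2, 0, -3.
So there are 1 positive, 2 negative, 1 zero pivots.

(1, 2)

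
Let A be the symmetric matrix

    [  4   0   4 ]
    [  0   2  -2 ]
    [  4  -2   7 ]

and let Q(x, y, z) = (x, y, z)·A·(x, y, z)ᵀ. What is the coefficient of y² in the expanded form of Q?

The coefficient of y² is the diagonal entry A[2,2] = 2.

2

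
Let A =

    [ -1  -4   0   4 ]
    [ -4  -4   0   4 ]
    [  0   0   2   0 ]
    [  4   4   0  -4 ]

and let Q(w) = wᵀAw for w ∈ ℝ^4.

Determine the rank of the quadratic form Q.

Applying the same elementary operations to the rows and columns of A produces a congruent diagonal matrix with entries -1, 12, 2, 0.
So there are 2 positive, 1 negative, 1 zero pivots.
The rank is the number of nonzero pivots: 3.

3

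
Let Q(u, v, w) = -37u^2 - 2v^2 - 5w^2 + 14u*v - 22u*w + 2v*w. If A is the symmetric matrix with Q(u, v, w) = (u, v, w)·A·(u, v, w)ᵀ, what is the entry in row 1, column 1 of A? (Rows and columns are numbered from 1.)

The coefficient of u^2 in Q is -37, and that is exactly A[1,1].

-37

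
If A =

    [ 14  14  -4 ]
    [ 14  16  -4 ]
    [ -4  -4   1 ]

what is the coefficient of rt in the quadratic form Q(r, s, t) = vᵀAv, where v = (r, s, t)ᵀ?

-8

The coefficient of rt is A[1,3] + A[3,1] = 2·(-4) = -8.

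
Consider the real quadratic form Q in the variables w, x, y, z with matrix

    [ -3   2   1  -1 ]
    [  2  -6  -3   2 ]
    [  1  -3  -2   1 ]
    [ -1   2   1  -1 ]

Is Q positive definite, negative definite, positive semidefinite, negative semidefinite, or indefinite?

Leading principal minors: Δ_1 = -3, Δ_2 = 14, Δ_3 = -7, Δ_4 = 2.
The signs alternate starting with Δ_1 < 0, so by Sylvester's criterion Q is negative definite.

negative definite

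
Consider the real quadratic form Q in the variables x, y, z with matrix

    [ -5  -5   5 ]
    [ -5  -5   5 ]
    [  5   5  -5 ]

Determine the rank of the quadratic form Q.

Applying the same elementary operations to the rows and columns of A produces a congruent diagonal matrix with entries -5, 0, 0.
So there are 1 negative, 2 zero pivots.
The rank is the number of nonzero pivots: 1.

1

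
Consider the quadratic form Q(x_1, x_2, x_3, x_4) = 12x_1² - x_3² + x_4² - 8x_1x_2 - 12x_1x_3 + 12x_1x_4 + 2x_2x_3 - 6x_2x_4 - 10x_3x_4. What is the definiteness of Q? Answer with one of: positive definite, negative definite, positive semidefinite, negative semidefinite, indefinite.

The associated matrix is A = [[12, -4, -6, 6], [-4, 0, 1, -3], [-6, 1, -1, -5], [6, -3, -5, 1]].
An LDLᵀ factorisation of A has diagonal entries 12, -4/3, -13/4, -10/13.
That gives 1 positive, 3 negative pivots.
Hence Q is indefinite.

indefinite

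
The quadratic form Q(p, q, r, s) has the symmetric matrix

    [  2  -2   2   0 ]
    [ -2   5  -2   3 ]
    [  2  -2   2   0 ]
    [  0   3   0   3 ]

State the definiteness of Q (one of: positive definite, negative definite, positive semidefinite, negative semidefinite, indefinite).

Applying the same elementary operations to the rows and columns of A produces a congruent diagonal matrix with entries 2, 3, 0, 0.
Counting signs: 2 positive, 2 zero.
Hence Q is positive semidefinite.

positive semidefinite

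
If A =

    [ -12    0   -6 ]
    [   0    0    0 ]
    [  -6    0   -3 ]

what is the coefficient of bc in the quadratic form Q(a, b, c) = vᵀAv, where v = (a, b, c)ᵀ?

The coefficient of bc is A[2,3] + A[3,2] = 2·0 = 0.

0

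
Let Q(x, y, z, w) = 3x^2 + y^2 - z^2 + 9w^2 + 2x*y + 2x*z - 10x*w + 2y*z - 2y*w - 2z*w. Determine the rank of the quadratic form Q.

3

Write A = [[3, 1, 1, -5], [1, 1, 1, -1], [1, 1, -1, -1], [-5, -1, -1, 9]].
Applying the same elementary operations to the rows and columns of A produces a congruent diagonal matrix with entries 3, 2/3, -2, 0.
Counting signs: 2 positive, 1 negative, 1 zero.
The rank is the number of nonzero pivots: 3.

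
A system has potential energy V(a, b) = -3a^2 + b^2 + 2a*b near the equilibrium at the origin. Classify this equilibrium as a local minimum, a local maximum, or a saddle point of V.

The Hessian at the origin is H = [[-6, 2], [2, 2]].
det H = -6·2 − (2)² = -16 < 0, so H is indefinite.
Therefore the origin is a saddle point.

saddle point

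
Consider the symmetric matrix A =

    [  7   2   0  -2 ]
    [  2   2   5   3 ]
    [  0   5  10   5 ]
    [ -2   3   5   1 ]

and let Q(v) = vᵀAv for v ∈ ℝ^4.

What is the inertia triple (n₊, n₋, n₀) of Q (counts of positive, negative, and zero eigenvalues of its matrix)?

Applying the same elementary operations to the rows and columns of A produces a congruent diagonal matrix with entries 7, 10/7, -15/2, -1.
Counting signs: 2 positive, 2 negative.

(2, 2, 0)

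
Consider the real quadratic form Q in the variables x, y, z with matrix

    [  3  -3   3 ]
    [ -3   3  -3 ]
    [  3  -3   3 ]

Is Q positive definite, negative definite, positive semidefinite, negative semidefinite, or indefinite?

Symmetric row and column elimination reduces A to a congruent diagonal form with pivots 3, 0, 0.
Counting signs: 1 positive, 2 zero.
Hence Q is positive semidefinite.

positive semidefinite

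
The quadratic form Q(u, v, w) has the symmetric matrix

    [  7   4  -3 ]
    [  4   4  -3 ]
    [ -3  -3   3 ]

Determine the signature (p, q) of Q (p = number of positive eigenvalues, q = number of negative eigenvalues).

(3, 0)

An LDLᵀ factorisation of A has diagonal entries 7, 12/7, 3/4.
Counting signs: 3 positive.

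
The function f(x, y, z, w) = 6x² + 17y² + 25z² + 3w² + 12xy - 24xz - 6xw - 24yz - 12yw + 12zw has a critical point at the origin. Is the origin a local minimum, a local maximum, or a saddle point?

The Hessian at the origin is H = [[12, 12, -24, -6], [12, 34, -24, -12], [-24, -24, 50, 12], [-6, -12, 12, 6]].
Symmetric row and column elimination reduces H to a congruent diagonal form with pivots 12, 22, 2, 15/11.
That gives 4 positive pivots.
H is positive definite, so the origin is a strict local minimum.

local minimum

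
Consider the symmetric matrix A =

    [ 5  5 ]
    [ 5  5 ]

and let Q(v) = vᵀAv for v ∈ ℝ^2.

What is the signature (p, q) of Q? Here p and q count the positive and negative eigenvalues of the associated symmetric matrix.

(1, 0)

Row-reducing A symmetrically gives the diagonal entries 5, 0.
So there are 1 positive, 1 zero pivots.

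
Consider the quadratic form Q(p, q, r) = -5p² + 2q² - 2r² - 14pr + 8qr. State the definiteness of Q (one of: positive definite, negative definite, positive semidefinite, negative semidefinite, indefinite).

indefinite

The associated matrix is A = [[-5, 0, -7], [0, 2, 4], [-7, 4, -2]].
Congruent diagonalization of A (simultaneous row and column reduction) yields pivots -5, 2, -1/5.
That gives 1 positive, 2 negative pivots.
Hence Q is indefinite.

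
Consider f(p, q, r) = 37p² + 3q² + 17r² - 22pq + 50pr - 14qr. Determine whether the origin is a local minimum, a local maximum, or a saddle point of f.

saddle point

The Hessian at the origin is H = [[74, -22, 50], [-22, 6, -14], [50, -14, 34]].
An LDLᵀ factorisation of H has diagonal entries 74, -20/37, 8/5.
So there are 2 positive, 1 negative pivots.
H is indefinite, so the origin is a saddle point.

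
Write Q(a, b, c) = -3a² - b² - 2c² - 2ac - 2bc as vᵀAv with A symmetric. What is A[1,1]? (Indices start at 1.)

-3

The coefficient of a² in Q is -3, and that is exactly A[1,1].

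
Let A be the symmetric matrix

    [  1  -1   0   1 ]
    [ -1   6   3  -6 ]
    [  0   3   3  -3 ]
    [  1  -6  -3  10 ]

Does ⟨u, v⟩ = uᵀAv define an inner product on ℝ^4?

An LDLᵀ factorisation of A has diagonal entries 1, 5, 6/5, 4.
Counting signs: 4 positive.
Hence Q is positive definite.
⟨·,·⟩ is an inner product exactly when A is positive definite.

yes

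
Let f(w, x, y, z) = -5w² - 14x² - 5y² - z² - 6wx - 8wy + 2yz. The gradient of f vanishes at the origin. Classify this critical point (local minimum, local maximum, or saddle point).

The Hessian at the origin is H = [[-10, -6, -8, 0], [-6, -28, 0, 0], [-8, 0, -10, 2], [0, 0, 2, -2]].
Congruent diagonalization of H (simultaneous row and column reduction) yields pivots -10, -122/5, -162/61, -40/81.
That gives 4 negative pivots.
H is negative definite, so the origin is a strict local maximum.

local maximum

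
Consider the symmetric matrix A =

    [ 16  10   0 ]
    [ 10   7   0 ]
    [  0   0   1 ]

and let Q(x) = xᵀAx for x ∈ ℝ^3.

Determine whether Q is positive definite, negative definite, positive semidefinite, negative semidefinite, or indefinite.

positive definite

Leading principal minors: Δ_1 = 16, Δ_2 = 12, Δ_3 = 12.
All leading principal minors are positive, so by Sylvester's criterion Q is positive definite.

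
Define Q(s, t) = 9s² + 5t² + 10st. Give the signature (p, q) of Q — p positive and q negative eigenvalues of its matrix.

(2, 0)

The associated matrix is A = [[9, 5], [5, 5]].
Row-reducing A symmetrically gives the diagonal entries 9, 20/9.
Counting signs: 2 positive.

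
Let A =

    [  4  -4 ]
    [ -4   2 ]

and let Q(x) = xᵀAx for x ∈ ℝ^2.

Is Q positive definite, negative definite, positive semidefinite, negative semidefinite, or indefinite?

For the 2×2 matrix [[4, -4], [-4, 2]]: det = 4·2 − (-4)² = -8, trace = 6.
det < 0 so the eigenvalues have opposite signs; the form is indefinite.

indefinite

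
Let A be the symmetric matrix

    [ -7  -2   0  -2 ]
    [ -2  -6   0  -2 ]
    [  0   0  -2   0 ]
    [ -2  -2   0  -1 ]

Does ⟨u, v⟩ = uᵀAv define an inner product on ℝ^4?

no

An LDLᵀ factorisation of A has diagonal entries -7, -38/7, -2, -1/19.
Counting signs: 4 negative.
Hence Q is negative definite.
⟨·,·⟩ is an inner product exactly when A is positive definite.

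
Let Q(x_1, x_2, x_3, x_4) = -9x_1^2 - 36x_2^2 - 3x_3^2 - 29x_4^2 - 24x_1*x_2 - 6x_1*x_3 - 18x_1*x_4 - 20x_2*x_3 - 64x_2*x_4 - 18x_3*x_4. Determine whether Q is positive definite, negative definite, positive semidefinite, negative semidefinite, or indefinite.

The associated matrix is A = [[-9, -12, -3, -9], [-12, -36, -10, -32], [-3, -10, -3, -9], [-9, -32, -9, -29]].
Symmetric row and column elimination reduces A to a congruent diagonal form with pivots -9, -20, -1/5, 0.
Counting signs: 3 negative, 1 zero.
Hence Q is negative semidefinite.

negative semidefinite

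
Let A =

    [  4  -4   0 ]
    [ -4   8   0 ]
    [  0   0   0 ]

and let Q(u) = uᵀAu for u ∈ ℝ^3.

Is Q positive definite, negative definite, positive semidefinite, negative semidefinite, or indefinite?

positive semidefinite

Congruent diagonalization of A (simultaneous row and column reduction) yields pivots 4, 4, 0.
So there are 2 positive, 1 zero pivots.
Hence Q is positive semidefinite.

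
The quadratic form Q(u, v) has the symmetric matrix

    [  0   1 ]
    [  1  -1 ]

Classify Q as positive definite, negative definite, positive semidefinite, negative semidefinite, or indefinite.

For the 2×2 matrix [[0, 1], [1, -1]]: det = 0·-1 − (1)² = -1, trace = -1.
det < 0 so the eigenvalues have opposite signs; the form is indefinite.

indefinite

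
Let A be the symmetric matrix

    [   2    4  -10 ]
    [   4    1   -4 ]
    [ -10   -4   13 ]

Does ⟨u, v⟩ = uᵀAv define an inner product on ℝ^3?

no

Symmetric row and column elimination reduces A to a congruent diagonal form with pivots 2, -7, -3/7.
So there are 1 positive, 2 negative pivots.
Hence Q is indefinite.
⟨·,·⟩ is an inner product exactly when A is positive definite.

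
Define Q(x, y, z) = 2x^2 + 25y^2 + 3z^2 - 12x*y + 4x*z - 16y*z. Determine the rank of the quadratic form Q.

Write A = [[2, -6, 2], [-6, 25, -8], [2, -8, 3]].
Congruent diagonalization of A (simultaneous row and column reduction) yields pivots 2, 7, 3/7.
That gives 3 positive pivots.
The rank is the number of nonzero pivots: 3.

3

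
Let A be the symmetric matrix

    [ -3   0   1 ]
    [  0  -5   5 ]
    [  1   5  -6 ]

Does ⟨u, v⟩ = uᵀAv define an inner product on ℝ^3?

no

Applying the same elementary operations to the rows and columns of A produces a congruent diagonal matrix with entries -3, -5, -2/3.
So there are 3 negative pivots.
Hence Q is negative definite.
⟨·,·⟩ is an inner product exactly when A is positive definite.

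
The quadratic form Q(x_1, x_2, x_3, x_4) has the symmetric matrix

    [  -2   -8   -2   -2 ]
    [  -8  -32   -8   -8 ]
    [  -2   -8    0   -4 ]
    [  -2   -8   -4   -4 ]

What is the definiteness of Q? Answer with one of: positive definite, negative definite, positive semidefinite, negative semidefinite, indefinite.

indefinite

Row-reducing A symmetrically gives the diagonal entries -2, 0, 2, -4.
Counting signs: 1 positive, 2 negative, 1 zero.
Hence Q is indefinite.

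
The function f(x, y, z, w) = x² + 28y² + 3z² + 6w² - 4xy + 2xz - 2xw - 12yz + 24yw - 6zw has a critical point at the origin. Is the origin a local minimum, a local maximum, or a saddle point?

local minimum

The Hessian at the origin is H = [[2, -4, 2, -2], [-4, 56, -12, 24], [2, -12, 6, -6], [-2, 24, -6, 12]].
Symmetric row and column elimination reduces H to a congruent diagonal form with pivots 2, 48, 8/3, 3/2.
That gives 4 positive pivots.
H is positive definite, so the origin is a strict local minimum.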